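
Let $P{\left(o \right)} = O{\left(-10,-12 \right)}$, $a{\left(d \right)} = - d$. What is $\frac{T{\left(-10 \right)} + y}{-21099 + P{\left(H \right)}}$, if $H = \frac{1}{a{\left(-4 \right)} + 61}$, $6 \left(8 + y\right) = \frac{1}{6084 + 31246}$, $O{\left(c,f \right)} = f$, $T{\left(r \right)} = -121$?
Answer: $\frac{28893419}{4728441780} \approx 0.0061106$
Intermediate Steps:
$y = - \frac{1791839}{223980}$ ($y = -8 + \frac{1}{6 \left(6084 + 31246\right)} = -8 + \frac{1}{6 \cdot 37330} = -8 + \frac{1}{6} \cdot \frac{1}{37330} = -8 + \frac{1}{223980} = - \frac{1791839}{223980} \approx -8.0$)
$H = \frac{1}{65}$ ($H = \frac{1}{\left(-1\right) \left(-4\right) + 61} = \frac{1}{4 + 61} = \frac{1}{65} \approx 0.015385$)
$P{\left(o \right)} = -12$
$\frac{T{\left(-10 \right)} + y}{-21099 + P{\left(H \right)}} = \frac{-121 - \frac{1791839}{223980}}{-21099 - 12} = - \frac{28893419}{223980 \left(-21111\right)} = \left(- \frac{28893419}{223980}\right) \left(- \frac{1}{21111}\right) = \frac{28893419}{4728441780}$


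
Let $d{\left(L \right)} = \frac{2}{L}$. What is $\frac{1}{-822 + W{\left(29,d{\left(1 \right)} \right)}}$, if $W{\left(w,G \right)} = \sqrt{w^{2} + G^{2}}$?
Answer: $- \frac{822}{674839} - \frac{13 \sqrt{5}}{674839} \approx -0.0012611$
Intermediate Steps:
$W{\left(w,G \right)} = \sqrt{G^{2} + w^{2}}$
$\frac{1}{-822 + W{\left(29,d{\left(1 \right)} \right)}} = \frac{1}{-822 + \sqrt{\left(\frac{2}{1}\right)^{2} + 29^{2}}} = \frac{1}{-822 + \sqrt{\left(2 \cdot 1\right)^{2} + 841}} = \frac{1}{-822 + \sqrt{2^{2} + 841}} = \frac{1}{-822 + \sqrt{4 + 841}} = \frac{1}{-822 + \sqrt{845}} = \frac{1}{-822 + 13 \sqrt{5}}$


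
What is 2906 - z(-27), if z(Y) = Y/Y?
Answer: 2905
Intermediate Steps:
z(Y) = 1
2906 - z(-27) = 2906 - 1*1 = 2906 - 1 = 2905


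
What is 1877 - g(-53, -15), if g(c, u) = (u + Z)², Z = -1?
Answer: 1621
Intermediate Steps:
g(c, u) = (-1 + u)² (g(c, u) = (u - 1)² = (-1 + u)²)
1877 - g(-53, -15) = 1877 - (-1 - 15)² = 1877 - 1*(-16)² = 1877 - 1*256 = 1877 - 256 = 1621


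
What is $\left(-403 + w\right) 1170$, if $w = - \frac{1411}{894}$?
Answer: $- \frac{70530135}{149} \approx -4.7336 \cdot 10^{5}$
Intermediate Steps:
$w = - \frac{1411}{894}$ ($w = \left(-1411\right) \frac{1}{894} = - \frac{1411}{894} \approx -1.5783$)
$\left(-403 + w\right) 1170 = \left(-403 - \frac{1411}{894}\right) 1170 = \left(- \frac{361693}{894}\right) 1170 = - \frac{70530135}{149}$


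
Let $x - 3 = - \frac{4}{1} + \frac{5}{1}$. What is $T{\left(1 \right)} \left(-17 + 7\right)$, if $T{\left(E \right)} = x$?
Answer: $-40$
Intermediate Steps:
$x = 4$ ($x = 3 + \left(- \frac{4}{1} + \frac{5}{1}\right) = 3 + \left(\left(-4\right) 1 + 5 \cdot 1\right) = 3 + \left(-4 + 5\right) = 3 + 1 = 4$)
$T{\left(E \right)} = 4$
$T{\left(1 \right)} \left(-17 + 7\right) = 4 \left(-17 + 7\right) = 4 \left(-10\right) = -40$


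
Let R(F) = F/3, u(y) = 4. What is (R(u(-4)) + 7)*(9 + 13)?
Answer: 550/3 ≈ 183.33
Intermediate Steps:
R(F) = F/3 (R(F) = F*(⅓) = F/3)
(R(u(-4)) + 7)*(9 + 13) = ((⅓)*4 + 7)*(9 + 13) = (4/3 + 7)*22 = (25/3)*22 = 550/3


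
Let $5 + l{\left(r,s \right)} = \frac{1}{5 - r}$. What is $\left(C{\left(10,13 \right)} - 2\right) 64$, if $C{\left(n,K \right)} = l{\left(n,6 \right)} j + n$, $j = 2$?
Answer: $- \frac{768}{5} \approx -153.6$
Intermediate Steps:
$l{\left(r,s \right)} = -5 + \frac{1}{5 - r}$
$C{\left(n,K \right)} = n + \frac{2 \left(24 - 5 n\right)}{-5 + n}$ ($C{\left(n,K \right)} = \frac{24 - 5 n}{-5 + n} 2 + n = \frac{2 \left(24 - 5 n\right)}{-5 + n} + n = n + \frac{2 \left(24 - 5 n\right)}{-5 + n}$)
$\left(C{\left(10,13 \right)} - 2\right) 64 = \left(\frac{48 + 10^{2} - 150}{-5 + 10} - 2\right) 64 = \left(\frac{48 + 100 - 150}{5} - 2\right) 64 = \left(\frac{1}{5} \left(-2\right) - 2\right) 64 = \left(- \frac{2}{5} - 2\right) 64 = \left(- \frac{12}{5}\right) 64 = - \frac{768}{5}$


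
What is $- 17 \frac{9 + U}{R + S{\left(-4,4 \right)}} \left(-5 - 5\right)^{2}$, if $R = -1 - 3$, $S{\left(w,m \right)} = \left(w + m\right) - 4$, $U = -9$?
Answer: $0$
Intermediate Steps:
$S{\left(w,m \right)} = -4 + m + w$ ($S{\left(w,m \right)} = \left(m + w\right) - 4 = -4 + m + w$)
$R = -4$ ($R = -1 - 3 = -4$)
$- 17 \frac{9 + U}{R + S{\left(-4,4 \right)}} \left(-5 - 5\right)^{2} = - 17 \frac{9 - 9}{-4 - 4} \left(-5 - 5\right)^{2} = - 17 \frac{0}{-4 - 4} \left(-10\right)^{2} = - 17 \frac{0}{-8} \cdot 100 = - 17 \cdot 0 \left(- \frac{1}{8}\right) 100 = \left(-17\right) 0 \cdot 100 = 0 \cdot 100 = 0$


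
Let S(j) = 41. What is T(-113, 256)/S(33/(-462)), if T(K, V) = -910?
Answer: -910/41 ≈ -22.195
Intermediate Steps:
T(-113, 256)/S(33/(-462)) = -910/41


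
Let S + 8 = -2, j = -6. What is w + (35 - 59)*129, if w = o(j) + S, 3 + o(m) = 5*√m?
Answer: -3109 + 5*I*√6 ≈ -3109.0 + 12.247*I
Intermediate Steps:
o(m) = -3 + 5*√m
S = -10 (S = -8 - 2 = -10)
w = -13 + 5*I*√6 (w = (-3 + 5*√(-6)) - 10 = (-3 + 5*(I*√6)) - 10 = (-3 + 5*I*√6) - 10 = -13 + 5*I*√6 ≈ -13.0 + 12.247*I)
w + (35 - 59)*129 = (-13 + 5*I*√6) + (35 - 59)*129 = (-13 + 5*I*√6) - 24*129 = (-13 + 5*I*√6) - 3096 = -3109 + 5*I*√6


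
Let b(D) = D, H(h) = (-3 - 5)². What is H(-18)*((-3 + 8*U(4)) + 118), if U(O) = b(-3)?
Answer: 5824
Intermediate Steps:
H(h) = 64 (H(h) = (-8)² = 64)
U(O) = -3
H(-18)*((-3 + 8*U(4)) + 118) = 64*((-3 + 8*(-3)) + 118) = 64*((-3 - 24) + 118) = 64*(-27 + 118) = 64*91 = 5824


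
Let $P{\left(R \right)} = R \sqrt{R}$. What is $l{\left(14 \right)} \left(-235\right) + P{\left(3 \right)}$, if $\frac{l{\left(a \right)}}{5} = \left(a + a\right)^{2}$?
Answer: $-921200 + 3 \sqrt{3} \approx -9.212 \cdot 10^{5}$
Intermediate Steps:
$l{\left(a \right)} = 20 a^{2}$ ($l{\left(a \right)} = 5 \left(a + a\right)^{2} = 5 \left(2 a\right)^{2} = 5 \cdot 4 a^{2} = 20 a^{2}$)
$P{\left(R \right)} = R^{\frac{3}{2}}$
$l{\left(14 \right)} \left(-235\right) + P{\left(3 \right)} = 20 \cdot 14^{2} \left(-235\right) + 3^{\frac{3}{2}} = 20 \cdot 196 \left(-235\right) + 3 \sqrt{3} = 3920 \left(-235\right) + 3 \sqrt{3} = -921200 + 3 \sqrt{3}$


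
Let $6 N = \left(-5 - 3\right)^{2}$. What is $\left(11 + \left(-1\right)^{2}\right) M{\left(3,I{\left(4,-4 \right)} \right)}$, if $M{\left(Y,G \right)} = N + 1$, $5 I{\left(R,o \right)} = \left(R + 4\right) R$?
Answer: $140$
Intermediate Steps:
$I{\left(R,o \right)} = \frac{R \left(4 + R\right)}{5}$ ($I{\left(R,o \right)} = \frac{\left(R + 4\right) R}{5} = \frac{\left(4 + R\right) R}{5} = \frac{R \left(4 + R\right)}{5}$)
$N = \frac{32}{3}$ ($N = \frac{\left(-5 - 3\right)^{2}}{6} = \frac{\left(-8\right)^{2}}{6} = \frac{1}{6} \cdot 64 = \frac{32}{3} \approx 10.667$)
$M{\left(Y,G \right)} = \frac{35}{3}$ ($M{\left(Y,G \right)} = \frac{32}{3} + 1 = \frac{35}{3}$)
$\left(11 + \left(-1\right)^{2}\right) M{\left(3,I{\left(4,-4 \right)} \right)} = \left(11 + \left(-1\right)^{2}\right) \frac{35}{3} = \left(11 + 1\right) \frac{35}{3} = 12 \cdot \frac{35}{3} = 140$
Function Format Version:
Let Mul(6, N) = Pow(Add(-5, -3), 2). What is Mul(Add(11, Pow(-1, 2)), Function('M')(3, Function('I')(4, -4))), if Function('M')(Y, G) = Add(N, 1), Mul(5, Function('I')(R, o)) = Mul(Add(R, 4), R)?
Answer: 140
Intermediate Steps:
Function('I')(R, o) = Mul(Rational(1, 5), R, Add(4, R)) (Function('I')(R, o) = Mul(Rational(1, 5), Mul(Add(R, 4), R)) = Mul(Rational(1, 5), Mul(Add(4, R), R)) = Mul(Rational(1, 5), Mul(R, Add(4, R))) = Mul(Rational(1, 5), R, Add(4, R)))
N = Rational(32, 3) (N = Mul(Rational(1, 6), Pow(Add(-5, -3), 2)) = Mul(Rational(1, 6), Pow(-8, 2)) = Mul(Rational(1, 6), 64) = Rational(32, 3) ≈ 10.667)
Function('M')(Y, G) = Rational(35, 3) (Function('M')(Y, G) = Add(Rational(32, 3), 1) = Rational(35, 3))
Mul(Add(11, Pow(-1, 2)), Function('M')(3, Function('I')(4, -4))) = Mul(Add(11, Pow(-1, 2)), Rational(35, 3)) = Mul(Add(11, 1), Rational(35, 3)) = Mul(12, Rational(35, 3)) = 140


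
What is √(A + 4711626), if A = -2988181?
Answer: √1723445 ≈ 1312.8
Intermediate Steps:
√(A + 4711626) = √(-2988181 + 4711626) = √1723445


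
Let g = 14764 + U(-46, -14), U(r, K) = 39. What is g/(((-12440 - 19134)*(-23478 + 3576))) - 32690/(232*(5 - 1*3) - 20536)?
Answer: 641944600873/394154960433 ≈ 1.6287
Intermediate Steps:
g = 14803 (g = 14764 + 39 = 14803)
g/(((-12440 - 19134)*(-23478 + 3576))) - 32690/(232*(5 - 1*3) - 20536) = 14803/(((-12440 - 19134)*(-23478 + 3576))) - 32690/(232*(5 - 1*3) - 20536) = 14803/((-31574*(-19902))) - 32690/(232*(5 - 3) - 20536) = 14803/628385748 - 32690/(232*2 - 20536) = 14803*(1/628385748) - 32690/(464 - 20536) = 14803/628385748 - 32690/(-20072) = 14803/628385748 - 32690*(-1/20072) = 14803/628385748 + 16345/10036 = 641944600873/394154960433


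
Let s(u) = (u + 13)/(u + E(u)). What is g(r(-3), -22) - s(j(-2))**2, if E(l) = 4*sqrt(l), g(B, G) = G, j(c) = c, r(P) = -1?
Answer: 11*(-32*sqrt(2) + 45*I)/(4*(-7*I + 4*sqrt(2))) ≈ -19.386 - 2.1126*I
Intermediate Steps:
s(u) = (13 + u)/(u + 4*sqrt(u)) (s(u) = (u + 13)/(u + 4*sqrt(u)) = (13 + u)/(u + 4*sqrt(u)))
g(r(-3), -22) - s(j(-2))**2 = -22 - ((13 - 2)/(-2 + 4*sqrt(-2)))**2 = -22 - (11/(-2 + 4*(I*sqrt(2))))**2 = -22 - (11/(-2 + 4*I*sqrt(2)))**2 = -22 - 121/(-2 + 4*I*sqrt(2))**2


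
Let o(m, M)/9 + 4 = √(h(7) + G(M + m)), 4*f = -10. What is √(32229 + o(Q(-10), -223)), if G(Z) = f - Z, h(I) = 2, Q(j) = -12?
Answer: 3*√(14308 + 2*√938)/2 ≈ 179.81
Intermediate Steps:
f = -5/2 (f = (¼)*(-10) = -5/2 ≈ -2.5000)
G(Z) = -5/2 - Z
o(m, M) = -36 + 9*√(-½ - M - m) (o(m, M) = -36 + 9*√(2 + (-5/2 - (M + m))) = -36 + 9*√(2 + (-5/2 + (-M - m))) = -36 + 9*√(2 + (-5/2 - M - m)) = -36 + 9*√(-½ - M - m))
√(32229 + o(Q(-10), -223)) = √(32229 + (-36 + 9*√(-2 - 4*(-223) - 4*(-12))/2)) = √(32229 + (-36 + 9*√(-2 + 892 + 48)/2)) = √(32229 + (-36 + 9*√938/2)) = √(32193 + 9*√938/2)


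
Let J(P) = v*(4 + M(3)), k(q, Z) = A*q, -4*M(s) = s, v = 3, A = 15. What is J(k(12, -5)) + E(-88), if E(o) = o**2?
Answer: 31015/4 ≈ 7753.8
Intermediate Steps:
M(s) = -s/4
k(q, Z) = 15*q
J(P) = 39/4 (J(P) = 3*(4 - 1/4*3) = 3*(4 - 3/4) = 3*(13/4) = 39/4)
J(k(12, -5)) + E(-88) = 39/4 + (-88)**2 = 39/4 + 7744 = 31015/4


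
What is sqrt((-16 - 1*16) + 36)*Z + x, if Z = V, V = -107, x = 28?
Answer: -186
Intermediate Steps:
Z = -107
sqrt((-16 - 1*16) + 36)*Z + x = sqrt((-16 - 1*16) + 36)*(-107) + 28 = sqrt((-16 - 16) + 36)*(-107) + 28 = sqrt(-32 + 36)*(-107) + 28 = sqrt(4)*(-107) + 28 = 2*(-107) + 28 = -214 + 28 = -186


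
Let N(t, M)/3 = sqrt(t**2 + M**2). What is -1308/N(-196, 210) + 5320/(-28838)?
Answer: -2660/14419 - 218*sqrt(421)/2947 ≈ -1.7023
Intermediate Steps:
N(t, M) = 3*sqrt(M**2 + t**2) (N(t, M) = 3*sqrt(t**2 + M**2) = 3*sqrt(M**2 + t**2))
-1308/N(-196, 210) + 5320/(-28838) = -1308*1/(3*sqrt(210**2 + (-196)**2)) + 5320/(-28838) = -1308*1/(3*sqrt(44100 + 38416)) + 5320*(-1/28838) = -1308*sqrt(421)/17682 - 2660/14419 = -218*sqrt(421)/2947 - 2660/14419 = -2660/14419 - 218*sqrt(421)/2947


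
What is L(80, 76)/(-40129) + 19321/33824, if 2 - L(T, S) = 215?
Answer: 782536921/1357323296 ≈ 0.57653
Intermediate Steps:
L(T, S) = -213 (L(T, S) = 2 - 1*215 = 2 - 215 = -213)
L(80, 76)/(-40129) + 19321/33824 = -213/(-40129) + 19321/33824 = -213*(-1/40129) + 19321*(1/33824) = 213/40129 + 19321/33824 = 782536921/1357323296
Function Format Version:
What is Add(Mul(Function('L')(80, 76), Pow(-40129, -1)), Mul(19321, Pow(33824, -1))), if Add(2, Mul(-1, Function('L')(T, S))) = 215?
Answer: Rational(782536921, 1357323296) ≈ 0.57653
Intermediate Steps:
Function('L')(T, S) = -213 (Function('L')(T, S) = Add(2, Mul(-1, 215)) = Add(2, -215) = -213)
Add(Mul(Function('L')(80, 76), Pow(-40129, -1)), Mul(19321, Pow(33824, -1))) = Add(Mul(-213, Pow(-40129, -1)), Mul(19321, Pow(33824, -1))) = Add(Mul(-213, Rational(-1, 40129)), Mul(19321, Rational(1, 33824))) = Add(Rational(213, 40129), Rational(19321, 33824)) = Rational(782536921, 1357323296)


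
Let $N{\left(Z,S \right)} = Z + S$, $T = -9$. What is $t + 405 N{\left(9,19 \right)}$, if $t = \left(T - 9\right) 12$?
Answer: $11124$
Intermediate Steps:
$t = -216$ ($t = \left(-9 - 9\right) 12 = \left(-18\right) 12 = -216$)
$N{\left(Z,S \right)} = S + Z$
$t + 405 N{\left(9,19 \right)} = -216 + 405 \left(19 + 9\right) = -216 + 405 \cdot 28 = -216 + 11340 = 11124$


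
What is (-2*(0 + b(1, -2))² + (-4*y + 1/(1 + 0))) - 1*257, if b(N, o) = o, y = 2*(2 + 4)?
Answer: -312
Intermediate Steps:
y = 12 (y = 2*6 = 12)
(-2*(0 + b(1, -2))² + (-4*y + 1/(1 + 0))) - 1*257 = (-2*(0 - 2)² + (-4*12 + 1/(1 + 0))) - 1*257 = (-2*(-2)² + (-48 + 1/1)) - 257 = (-2*4 + (-48 + 1)) - 257 = (-8 - 47) - 257 = -55 - 257 = -312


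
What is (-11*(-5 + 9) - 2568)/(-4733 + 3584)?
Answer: 2612/1149 ≈ 2.2733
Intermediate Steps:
(-11*(-5 + 9) - 2568)/(-4733 + 3584) = (-11*4 - 2568)/(-1149) = (-44 - 2568)*(-1/1149) = -2612*(-1/1149) = 2612/1149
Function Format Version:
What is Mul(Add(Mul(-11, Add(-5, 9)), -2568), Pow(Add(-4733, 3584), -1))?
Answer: Rational(2612, 1149) ≈ 2.2733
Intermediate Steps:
Mul(Add(Mul(-11, Add(-5, 9)), -2568), Pow(Add(-4733, 3584), -1)) = Mul(Add(Mul(-11, 4), -2568), Pow(-1149, -1)) = Mul(Add(-44, -2568), Rational(-1, 1149)) = Mul(-2612, Rational(-1, 1149)) = Rational(2612, 1149)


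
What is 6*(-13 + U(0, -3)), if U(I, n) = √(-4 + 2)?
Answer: -78 + 6*I*√2 ≈ -78.0 + 8.4853*I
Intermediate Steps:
U(I, n) = I*√2 (U(I, n) = √(-2) = I*√2)
6*(-13 + U(0, -3)) = 6*(-13 + I*√2) = -78 + 6*I*√2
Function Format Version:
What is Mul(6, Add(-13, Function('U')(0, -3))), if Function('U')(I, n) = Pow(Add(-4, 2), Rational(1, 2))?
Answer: Add(-78, Mul(6, I, Pow(2, Rational(1, 2)))) ≈ Add(-78.000, Mul(8.4853, I))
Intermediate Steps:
Function('U')(I, n) = Mul(I, Pow(2, Rational(1, 2))) (Function('U')(I, n) = Pow(-2, Rational(1, 2)) = Mul(I, Pow(2, Rational(1, 2))))
Mul(6, Add(-13, Function('U')(0, -3))) = Mul(6, Add(-13, Mul(I, Pow(2, Rational(1, 2))))) = Add(-78, Mul(6, I, Pow(2, Rational(1, 2))))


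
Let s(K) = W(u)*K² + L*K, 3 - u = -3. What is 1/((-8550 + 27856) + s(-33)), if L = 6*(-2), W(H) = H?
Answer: 1/26236 ≈ 3.8116e-5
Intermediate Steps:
u = 6 (u = 3 - 1*(-3) = 3 + 3 = 6)
L = -12
s(K) = -12*K + 6*K² (s(K) = 6*K² - 12*K = -12*K + 6*K²)
1/((-8550 + 27856) + s(-33)) = 1/((-8550 + 27856) + 6*(-33)*(-2 - 33)) = 1/(19306 + 6*(-33)*(-35)) = 1/(19306 + 6930) = 1/26236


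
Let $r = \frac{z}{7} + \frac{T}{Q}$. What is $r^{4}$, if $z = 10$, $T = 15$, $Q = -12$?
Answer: $\frac{625}{614656} \approx 0.0010168$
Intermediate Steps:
$r = \frac{5}{28}$ ($r = \frac{10}{7} + \frac{15}{-12} = 10 \cdot \frac{1}{7} + 15 \left(- \frac{1}{12}\right) = \frac{10}{7} - \frac{5}{4} = \frac{5}{28} \approx 0.17857$)
$r^{4} = \left(\frac{5}{28}\right)^{4} = \frac{625}{614656}$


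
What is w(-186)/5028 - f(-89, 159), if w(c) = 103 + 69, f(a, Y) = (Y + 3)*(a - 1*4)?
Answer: 18938005/1257 ≈ 15066.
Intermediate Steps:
f(a, Y) = (-4 + a)*(3 + Y) (f(a, Y) = (3 + Y)*(a - 4) = (3 + Y)*(-4 + a) = (-4 + a)*(3 + Y))
w(c) = 172
w(-186)/5028 - f(-89, 159) = 172/5028 - (-12 - 4*159 + 3*(-89) + 159*(-89)) = 172*(1/5028) - (-12 - 636 - 267 - 14151) = 43/1257 - 1*(-15066) = 43/1257 + 15066 = 18938005/1257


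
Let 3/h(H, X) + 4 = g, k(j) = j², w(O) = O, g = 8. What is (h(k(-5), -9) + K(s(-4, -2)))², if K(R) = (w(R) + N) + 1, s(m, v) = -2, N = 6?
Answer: 529/16 ≈ 33.063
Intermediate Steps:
K(R) = 7 + R (K(R) = (R + 6) + 1 = (6 + R) + 1 = 7 + R)
h(H, X) = ¾ (h(H, X) = 3/(-4 + 8) = 3/4 = 3*(¼) = ¾)
(h(k(-5), -9) + K(s(-4, -2)))² = (¾ + (7 - 2))² = (¾ + 5)² = (23/4)² = 529/16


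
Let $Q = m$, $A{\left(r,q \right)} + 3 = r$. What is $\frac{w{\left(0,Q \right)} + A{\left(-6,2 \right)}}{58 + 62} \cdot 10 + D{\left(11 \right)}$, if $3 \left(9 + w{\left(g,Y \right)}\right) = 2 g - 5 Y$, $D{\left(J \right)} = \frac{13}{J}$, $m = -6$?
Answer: $\frac{17}{33} \approx 0.51515$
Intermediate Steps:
$A{\left(r,q \right)} = -3 + r$
$Q = -6$
$w{\left(g,Y \right)} = -9 - \frac{5 Y}{3} + \frac{2 g}{3}$ ($w{\left(g,Y \right)} = -9 + \frac{2 g - 5 Y}{3} = -9 + \frac{- 5 Y + 2 g}{3} = -9 - \left(- \frac{2 g}{3} + \frac{5 Y}{3}\right) = -9 - \frac{5 Y}{3} + \frac{2 g}{3}$)
$\frac{w{\left(0,Q \right)} + A{\left(-6,2 \right)}}{58 + 62} \cdot 10 + D{\left(11 \right)} = \frac{\left(-9 - -10 + \frac{2}{3} \cdot 0\right) - 9}{58 + 62} \cdot 10 + \frac{13}{11} = \frac{\left(-9 + 10 + 0\right) - 9}{120} \cdot 10 + 13 \cdot \frac{1}{11} = \left(1 - 9\right) \frac{1}{120} \cdot 10 + \frac{13}{11} = \left(-8\right) \frac{1}{120} \cdot 10 + \frac{13}{11} = \left(- \frac{1}{15}\right) 10 + \frac{13}{11} = - \frac{2}{3} + \frac{13}{11} = \frac{17}{33}$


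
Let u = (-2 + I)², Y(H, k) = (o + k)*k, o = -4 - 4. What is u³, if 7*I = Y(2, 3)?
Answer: 594823321/117649 ≈ 5055.9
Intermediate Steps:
o = -8
Y(H, k) = k*(-8 + k) (Y(H, k) = (-8 + k)*k = k*(-8 + k))
I = -15/7 (I = (3*(-8 + 3))/7 = (3*(-5))/7 = (⅐)*(-15) = -15/7 ≈ -2.1429)
u = 841/49 (u = (-2 - 15/7)² = (-29/7)² = 841/49 ≈ 17.163)
u³ = (841/49)³ = 594823321/117649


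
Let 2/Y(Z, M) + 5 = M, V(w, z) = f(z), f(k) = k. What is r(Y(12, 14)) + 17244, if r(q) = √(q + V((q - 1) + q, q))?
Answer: 51734/3 ≈ 17245.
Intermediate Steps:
V(w, z) = z
Y(Z, M) = 2/(-5 + M)
r(q) = √2*√q (r(q) = √(q + q) = √(2*q) = √2*√q)
r(Y(12, 14)) + 17244 = √2*√(2/(-5 + 14)) + 17244 = √2*√(2/9) + 17244 = √2*(√2/3) + 17244 = ⅔ + 17244 = 51734/3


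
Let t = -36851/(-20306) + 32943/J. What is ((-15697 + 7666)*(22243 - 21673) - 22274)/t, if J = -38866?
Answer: -453791948209028/95413801 ≈ -4.7560e+6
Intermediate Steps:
t = 190827602/197303249 (t = -36851/(-20306) + 32943/(-38866) = -36851*(-1/20306) + 32943*(-1/38866) = 36851/20306 - 32943/38866 = 190827602/197303249 ≈ 0.96718)
((-15697 + 7666)*(22243 - 21673) - 22274)/t = ((-15697 + 7666)*(22243 - 21673) - 22274)/(190827602/197303249) = (-8031*570 - 22274)*(197303249/190827602) = (-4577670 - 22274)*(197303249/190827602) = -4599944*197303249/190827602 = -453791948209028/95413801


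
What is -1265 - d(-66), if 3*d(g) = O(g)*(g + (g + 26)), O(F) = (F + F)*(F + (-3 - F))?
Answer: 12727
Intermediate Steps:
O(F) = -6*F (O(F) = (2*F)*(-3) = -6*F)
d(g) = -2*g*(26 + 2*g) (d(g) = ((-6*g)*(g + (g + 26)))/3 = ((-6*g)*(g + (26 + g)))/3 = ((-6*g)*(26 + 2*g))/3 = (-6*g*(26 + 2*g))/3 = -2*g*(26 + 2*g))
-1265 - d(-66) = -1265 - (-4)*(-66)*(13 - 66) = -1265 - (-4)*(-66)*(-53) = -1265 - 1*(-13992) = -1265 + 13992 = 12727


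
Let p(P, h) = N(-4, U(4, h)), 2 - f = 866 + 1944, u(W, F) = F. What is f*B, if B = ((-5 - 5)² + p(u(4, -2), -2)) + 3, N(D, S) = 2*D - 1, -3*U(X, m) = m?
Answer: -263952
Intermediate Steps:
U(X, m) = -m/3
f = -2808 (f = 2 - (866 + 1944) = 2 - 1*2810 = 2 - 2810 = -2808)
N(D, S) = -1 + 2*D
p(P, h) = -9 (p(P, h) = -1 + 2*(-4) = -1 - 8 = -9)
B = 94 (B = ((-5 - 5)² - 9) + 3 = ((-10)² - 9) + 3 = (100 - 9) + 3 = 91 + 3 = 94)
f*B = -2808*94 = -263952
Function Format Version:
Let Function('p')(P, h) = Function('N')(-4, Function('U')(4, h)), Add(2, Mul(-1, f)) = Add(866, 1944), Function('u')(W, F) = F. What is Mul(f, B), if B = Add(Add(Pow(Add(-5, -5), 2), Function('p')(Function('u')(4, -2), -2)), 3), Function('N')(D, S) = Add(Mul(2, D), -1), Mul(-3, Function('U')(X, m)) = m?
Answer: -263952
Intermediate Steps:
Function('U')(X, m) = Mul(Rational(-1, 3), m)
f = -2808 (f = Add(2, Mul(-1, Add(866, 1944))) = Add(2, Mul(-1, 2810)) = Add(2, -2810) = -2808)
Function('N')(D, S) = Add(-1, Mul(2, D))
Function('p')(P, h) = -9 (Function('p')(P, h) = Add(-1, Mul(2, -4)) = Add(-1, -8) = -9)
B = 94 (B = Add(Add(Pow(Add(-5, -5), 2), -9), 3) = Add(Add(Pow(-10, 2), -9), 3) = Add(Add(100, -9), 3) = Add(91, 3) = 94)
Mul(f, B) = Mul(-2808, 94) = -263952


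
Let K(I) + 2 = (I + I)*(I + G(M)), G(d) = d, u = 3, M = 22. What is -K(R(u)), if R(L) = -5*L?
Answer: 212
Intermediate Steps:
K(I) = -2 + 2*I*(22 + I) (K(I) = -2 + (I + I)*(I + 22) = -2 + (2*I)*(22 + I) = -2 + 2*I*(22 + I))
-K(R(u)) = -(-2 + 2*(-5*3)² + 44*(-5*3)) = -(-2 + 2*(-15)² + 44*(-15)) = -(-2 + 2*225 - 660) = -(-2 + 450 - 660) = -1*(-212) = 212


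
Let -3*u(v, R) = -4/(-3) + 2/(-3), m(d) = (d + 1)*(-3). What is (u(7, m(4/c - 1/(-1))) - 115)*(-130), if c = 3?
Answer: 134810/9 ≈ 14979.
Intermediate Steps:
m(d) = -3 - 3*d (m(d) = (1 + d)*(-3) = -3 - 3*d)
u(v, R) = -2/9 (u(v, R) = -(-4/(-3) + 2/(-3))/3 = -(-4*(-1/3) + 2*(-1/3))/3 = -(4/3 - 2/3)/3 = -1/3*2/3 = -2/9)
(u(7, m(4/c - 1/(-1))) - 115)*(-130) = (-2/9 - 115)*(-130) = -1037/9*(-130) = 134810/9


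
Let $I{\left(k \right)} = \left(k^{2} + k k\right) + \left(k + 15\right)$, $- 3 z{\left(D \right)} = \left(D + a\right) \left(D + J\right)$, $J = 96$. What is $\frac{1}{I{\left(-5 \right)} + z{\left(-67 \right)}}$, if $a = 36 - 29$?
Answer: $\frac{1}{640} \approx 0.0015625$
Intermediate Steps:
$a = 7$ ($a = 36 - 29 = 7$)
$z{\left(D \right)} = - \frac{\left(7 + D\right) \left(96 + D\right)}{3}$ ($z{\left(D \right)} = - \frac{\left(D + 7\right) \left(D + 96\right)}{3} = - \frac{\left(7 + D\right) \left(96 + D\right)}{3}$)
$I{\left(k \right)} = 15 + k + 2 k^{2}$ ($I{\left(k \right)} = \left(k^{2} + k^{2}\right) + \left(15 + k\right) = 2 k^{2} + \left(15 + k\right) = 15 + k + 2 k^{2}$)
$\frac{1}{I{\left(-5 \right)} + z{\left(-67 \right)}} = \frac{1}{\left(15 - 5 + 2 \left(-5\right)^{2}\right) - \left(- \frac{6229}{3} + \frac{4489}{3}\right)} = \frac{1}{\left(15 - 5 + 2 \cdot 25\right) - -580} = \frac{1}{\left(15 - 5 + 50\right) - -580} = \frac{1}{60 + 580} = \frac{1}{640}$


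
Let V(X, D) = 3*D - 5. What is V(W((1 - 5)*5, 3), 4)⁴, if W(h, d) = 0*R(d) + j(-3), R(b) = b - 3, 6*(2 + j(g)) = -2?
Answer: 2401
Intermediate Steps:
j(g) = -7/3 (j(g) = -2 + (⅙)*(-2) = -2 - ⅓ = -7/3)
R(b) = -3 + b
W(h, d) = -7/3 (W(h, d) = 0*(-3 + d) - 7/3 = 0 - 7/3 = -7/3)
V(X, D) = -5 + 3*D
V(W((1 - 5)*5, 3), 4)⁴ = (-5 + 3*4)⁴ = (-5 + 12)⁴ = 7⁴ = 2401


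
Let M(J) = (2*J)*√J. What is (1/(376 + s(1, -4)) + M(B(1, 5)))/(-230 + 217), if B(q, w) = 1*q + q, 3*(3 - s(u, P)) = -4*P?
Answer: -3/14573 - 4*√2/13 ≈ -0.43535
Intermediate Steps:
s(u, P) = 3 + 4*P/3 (s(u, P) = 3 - (-4)*P/3 = 3 + 4*P/3)
B(q, w) = 2*q (B(q, w) = q + q = 2*q)
M(J) = 2*J^(3/2)
(1/(376 + s(1, -4)) + M(B(1, 5)))/(-230 + 217) = (1/(376 + (3 + (4/3)*(-4))) + 2*(2*1)^(3/2))/(-230 + 217) = (1/(376 + (3 - 16/3)) + 2*2^(3/2))/(-13) = (1/(376 - 7/3) + 2*(2*√2))*(-1/13) = (1/(1121/3) + 4*√2)*(-1/13) = (3/1121 + 4*√2)*(-1/13) = -3/14573 - 4*√2/13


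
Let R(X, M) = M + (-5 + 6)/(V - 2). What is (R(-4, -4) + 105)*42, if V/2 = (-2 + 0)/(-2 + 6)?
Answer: 4228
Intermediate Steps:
V = -1 (V = 2*((-2 + 0)/(-2 + 6)) = 2*(-2/4) = 2*(-2*¼) = 2*(-½) = -1)
R(X, M) = -⅓ + M (R(X, M) = M + (-5 + 6)/(-1 - 2) = M + 1/(-3) = M + 1*(-⅓) = M - ⅓ = -⅓ + M)
(R(-4, -4) + 105)*42 = ((-⅓ - 4) + 105)*42 = (-13/3 + 105)*42 = (302/3)*42 = 4228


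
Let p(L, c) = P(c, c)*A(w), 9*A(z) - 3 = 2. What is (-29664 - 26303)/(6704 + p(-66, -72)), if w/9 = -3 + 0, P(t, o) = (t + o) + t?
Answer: -55967/6584 ≈ -8.5005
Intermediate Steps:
P(t, o) = o + 2*t (P(t, o) = (o + t) + t = o + 2*t)
w = -27 (w = 9*(-3 + 0) = 9*(-3) = -27)
A(z) = 5/9 (A(z) = ⅓ + (⅑)*2 = ⅓ + 2/9 = 5/9)
p(L, c) = 5*c/3 (p(L, c) = (c + 2*c)*(5/9) = (3*c)*(5/9) = 5*c/3)
(-29664 - 26303)/(6704 + p(-66, -72)) = (-29664 - 26303)/(6704 + (5/3)*(-72)) = -55967/(6704 - 120) = -55967/6584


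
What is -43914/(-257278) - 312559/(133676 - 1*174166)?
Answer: 41096316131/5208593110 ≈ 7.8901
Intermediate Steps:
-43914/(-257278) - 312559/(133676 - 1*174166) = -43914*(-1/257278) - 312559/(133676 - 174166) = 21957/128639 - 312559/(-40490) = 21957/128639 - 312559*(-1/40490) = 21957/128639 + 312559/40490 = 41096316131/5208593110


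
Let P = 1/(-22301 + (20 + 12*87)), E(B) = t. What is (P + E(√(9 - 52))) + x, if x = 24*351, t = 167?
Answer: 182447066/21237 ≈ 8591.0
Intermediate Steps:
E(B) = 167
x = 8424
P = -1/21237 (P = 1/(-22301 + (20 + 1044)) = 1/(-22301 + 1064) = 1/(-21237) = -1/21237 ≈ -4.7088e-5)
(P + E(√(9 - 52))) + x = (-1/21237 + 167) + 8424 = 3546578/21237 + 8424 = 182447066/21237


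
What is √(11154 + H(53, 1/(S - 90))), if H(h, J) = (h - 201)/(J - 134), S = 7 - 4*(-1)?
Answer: √1250315065830/10587 ≈ 105.62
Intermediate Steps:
S = 11 (S = 7 + 4 = 11)
H(h, J) = (-201 + h)/(-134 + J)
√(11154 + H(53, 1/(S - 90))) = √(11154 + (-201 + 53)/(-134 + 1/(11 - 90))) = √(11154 - 148/(-134 + 1/(-79))) = √(11154 - 148/(-134 - 1/79)) = √(11154 - 148/(-10587/79)) = √(11154 - 79/10587*(-148)) = √(11154 + 11692/10587) = √(118099090/10587) = √1250315065830/10587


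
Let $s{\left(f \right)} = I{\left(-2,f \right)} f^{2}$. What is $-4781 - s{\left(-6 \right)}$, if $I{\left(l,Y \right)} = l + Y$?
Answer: $-4493$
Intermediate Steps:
$I{\left(l,Y \right)} = Y + l$
$s{\left(f \right)} = f^{2} \left(-2 + f\right)$ ($s{\left(f \right)} = \left(f - 2\right) f^{2} = \left(-2 + f\right) f^{2} = f^{2} \left(-2 + f\right)$)
$-4781 - s{\left(-6 \right)} = -4781 - \left(-6\right)^{2} \left(-2 - 6\right) = -4781 - 36 \left(-8\right) = -4781 - -288 = -4781 + 288 = -4493$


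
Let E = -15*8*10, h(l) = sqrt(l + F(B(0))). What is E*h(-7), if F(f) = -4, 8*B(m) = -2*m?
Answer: -1200*I*sqrt(11) ≈ -3979.9*I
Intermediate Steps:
B(m) = -m/4 (B(m) = (-2*m)/8 = -m/4)
h(l) = sqrt(-4 + l) (h(l) = sqrt(l - 4) = sqrt(-4 + l))
E = -1200 (E = -120*10 = -1200)
E*h(-7) = -1200*sqrt(-4 - 7) = -1200*I*sqrt(11)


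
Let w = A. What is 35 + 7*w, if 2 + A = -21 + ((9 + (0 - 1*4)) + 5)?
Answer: -56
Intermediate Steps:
A = -13 (A = -2 + (-21 + ((9 + (0 - 1*4)) + 5)) = -2 + (-21 + ((9 + (0 - 4)) + 5)) = -2 + (-21 + ((9 - 4) + 5)) = -2 + (-21 + (5 + 5)) = -2 + (-21 + 10) = -2 - 11 = -13)
w = -13
35 + 7*w = 35 + 7*(-13) = 35 - 91 = -56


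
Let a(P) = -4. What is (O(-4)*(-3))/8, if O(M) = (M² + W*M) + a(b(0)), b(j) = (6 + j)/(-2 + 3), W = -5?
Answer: -12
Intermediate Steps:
b(j) = 6 + j (b(j) = (6 + j)/1 = (6 + j)*1 = 6 + j)
O(M) = -4 + M² - 5*M (O(M) = (M² - 5*M) - 4 = -4 + M² - 5*M)
(O(-4)*(-3))/8 = ((-4 + (-4)² - 5*(-4))*(-3))/8 = ((-4 + 16 + 20)*(-3))*(⅛) = (32*(-3))*(⅛) = -96*⅛ = -12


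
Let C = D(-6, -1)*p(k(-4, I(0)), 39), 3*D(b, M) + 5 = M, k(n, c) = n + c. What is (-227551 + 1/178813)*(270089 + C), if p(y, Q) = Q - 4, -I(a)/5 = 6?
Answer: -10986823872202278/178813 ≈ -6.1443e+10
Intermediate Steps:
I(a) = -30 (I(a) = -5*6 = -30)
k(n, c) = c + n
D(b, M) = -5/3 + M/3
p(y, Q) = -4 + Q
C = -70 (C = (-5/3 + (1/3)*(-1))*(-4 + 39) = (-5/3 - 1/3)*35 = -2*35 = -70)
(-227551 + 1/178813)*(270089 + C) = (-227551 + 1/178813)*(270089 - 70) = (-227551 + 1/178813)*270019 = -40689076962/178813*270019 = -10986823872202278/178813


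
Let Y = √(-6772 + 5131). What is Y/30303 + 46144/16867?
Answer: 46144/16867 + I*√1641/30303 ≈ 2.7358 + 0.0013368*I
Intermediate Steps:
Y = I*√1641 (Y = √(-1641) = I*√1641 ≈ 40.509*I)
Y/30303 + 46144/16867 = (I*√1641)/30303 + 46144/16867 = (I*√1641)*(1/30303) + 46144*(1/16867) = I*√1641/30303 + 46144/16867 = 46144/16867 + I*√1641/30303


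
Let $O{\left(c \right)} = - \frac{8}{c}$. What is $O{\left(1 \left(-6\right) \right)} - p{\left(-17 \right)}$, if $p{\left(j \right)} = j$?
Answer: $\frac{55}{3} \approx 18.333$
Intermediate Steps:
$O{\left(1 \left(-6\right) \right)} - p{\left(-17 \right)} = - \frac{8}{1 \left(-6\right)} - -17 = - \frac{8}{-6} + 17 = \left(-8\right) \left(- \frac{1}{6}\right) + 17 = \frac{4}{3} + 17 = \frac{55}{3}$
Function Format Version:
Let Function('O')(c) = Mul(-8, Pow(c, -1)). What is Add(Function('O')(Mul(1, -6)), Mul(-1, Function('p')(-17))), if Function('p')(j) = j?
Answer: Rational(55, 3) ≈ 18.333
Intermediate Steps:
Add(Function('O')(Mul(1, -6)), Mul(-1, Function('p')(-17))) = Add(Mul(-8, Pow(Mul(1, -6), -1)), Mul(-1, -17)) = Add(Mul(-8, Pow(-6, -1)), 17) = Add(Mul(-8, Rational(-1, 6)), 17) = Add(Rational(4, 3), 17) = Rational(55, 3)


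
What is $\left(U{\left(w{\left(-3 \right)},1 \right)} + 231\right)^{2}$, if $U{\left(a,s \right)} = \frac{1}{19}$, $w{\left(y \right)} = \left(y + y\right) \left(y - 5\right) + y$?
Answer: $\frac{19272100}{361} \approx 53385.0$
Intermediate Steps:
$w{\left(y \right)} = y + 2 y \left(-5 + y\right)$ ($w{\left(y \right)} = 2 y \left(-5 + y\right) + y = y + 2 y \left(-5 + y\right)$)
$U{\left(a,s \right)} = \frac{1}{19}$
$\left(U{\left(w{\left(-3 \right)},1 \right)} + 231\right)^{2} = \left(\frac{1}{19} + 231\right)^{2} = \left(\frac{4390}{19}\right)^{2} = \frac{19272100}{361}$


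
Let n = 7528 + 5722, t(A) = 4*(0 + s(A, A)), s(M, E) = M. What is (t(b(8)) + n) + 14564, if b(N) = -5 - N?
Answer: 27762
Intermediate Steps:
t(A) = 4*A (t(A) = 4*(0 + A) = 4*A)
n = 13250
(t(b(8)) + n) + 14564 = (4*(-5 - 1*8) + 13250) + 14564 = (4*(-5 - 8) + 13250) + 14564 = (4*(-13) + 13250) + 14564 = (-52 + 13250) + 14564 = 13198 + 14564 = 27762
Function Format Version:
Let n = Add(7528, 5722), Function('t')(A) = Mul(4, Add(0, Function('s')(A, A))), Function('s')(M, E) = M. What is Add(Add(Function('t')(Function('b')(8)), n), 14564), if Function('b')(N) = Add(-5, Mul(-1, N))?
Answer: 27762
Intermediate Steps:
Function('t')(A) = Mul(4, A) (Function('t')(A) = Mul(4, Add(0, A)) = Mul(4, A))
n = 13250
Add(Add(Function('t')(Function('b')(8)), n), 14564) = Add(Add(Mul(4, Add(-5, Mul(-1, 8))), 13250), 14564) = Add(Add(Mul(4, Add(-5, -8)), 13250), 14564) = Add(Add(Mul(4, -13), 13250), 14564) = Add(Add(-52, 13250), 14564) = Add(13198, 14564) = 27762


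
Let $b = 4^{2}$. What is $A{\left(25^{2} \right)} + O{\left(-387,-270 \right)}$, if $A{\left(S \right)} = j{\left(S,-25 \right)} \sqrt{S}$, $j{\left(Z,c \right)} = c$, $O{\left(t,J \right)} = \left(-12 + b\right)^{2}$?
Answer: $-609$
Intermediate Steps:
$b = 16$
$O{\left(t,J \right)} = 16$ ($O{\left(t,J \right)} = \left(-12 + 16\right)^{2} = 4^{2} = 16$)
$A{\left(S \right)} = - 25 \sqrt{S}$
$A{\left(25^{2} \right)} + O{\left(-387,-270 \right)} = - 25 \sqrt{25^{2}} + 16 = - 25 \sqrt{625} + 16 = \left(-25\right) 25 + 16 = -625 + 16 = -609$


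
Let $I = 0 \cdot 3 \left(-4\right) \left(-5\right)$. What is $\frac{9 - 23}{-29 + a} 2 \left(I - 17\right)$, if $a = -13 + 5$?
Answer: $- \frac{476}{37} \approx -12.865$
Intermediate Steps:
$I = 0$ ($I = 0 \left(-4\right) \left(-5\right) = 0 \left(-5\right) = 0$)
$a = -8$
$\frac{9 - 23}{-29 + a} 2 \left(I - 17\right) = \frac{9 - 23}{-29 - 8} \cdot 2 \left(0 - 17\right) = - \frac{14}{-37} \cdot 2 \left(-17\right) = \left(-14\right) \left(- \frac{1}{37}\right) \left(-34\right) = \frac{14}{37} \left(-34\right) = - \frac{476}{37}$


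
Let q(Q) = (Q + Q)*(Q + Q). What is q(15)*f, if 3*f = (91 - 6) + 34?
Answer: 35700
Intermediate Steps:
q(Q) = 4*Q² (q(Q) = (2*Q)*(2*Q) = 4*Q²)
f = 119/3 (f = ((91 - 6) + 34)/3 = (85 + 34)/3 = (⅓)*119 = 119/3 ≈ 39.667)
q(15)*f = (4*15²)*(119/3) = (4*225)*(119/3) = 900*(119/3) = 35700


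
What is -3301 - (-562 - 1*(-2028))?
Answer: -4767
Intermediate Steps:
-3301 - (-562 - 1*(-2028)) = -3301 - (-562 + 2028) = -3301 - 1*1466 = -3301 - 1466 = -4767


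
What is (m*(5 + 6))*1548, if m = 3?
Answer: 51084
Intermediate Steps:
(m*(5 + 6))*1548 = (3*(5 + 6))*1548 = (3*11)*1548 = 33*1548 = 51084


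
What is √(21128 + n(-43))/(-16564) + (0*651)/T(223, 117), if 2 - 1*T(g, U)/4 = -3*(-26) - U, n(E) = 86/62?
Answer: -3*√2256149/513484 ≈ -0.0087756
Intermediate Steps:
n(E) = 43/31 (n(E) = 86*(1/62) = 43/31)
T(g, U) = -304 + 4*U (T(g, U) = 8 - 4*(-3*(-26) - U) = 8 - 4*(78 - U) = 8 + (-312 + 4*U) = -304 + 4*U)
√(21128 + n(-43))/(-16564) + (0*651)/T(223, 117) = √(21128 + 43/31)/(-16564) + (0*651)/(-304 + 4*117) = √(655011/31)*(-1/16564) + 0/(-304 + 468) = (3*√2256149/31)*(-1/16564) + 0/164 = -3*√2256149/513484 + 0*(1/164) = -3*√2256149/513484 + 0 = -3*√2256149/513484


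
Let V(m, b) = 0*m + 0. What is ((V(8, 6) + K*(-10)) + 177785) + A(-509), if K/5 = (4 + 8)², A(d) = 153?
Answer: 170738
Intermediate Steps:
K = 720 (K = 5*(4 + 8)² = 5*12² = 5*144 = 720)
V(m, b) = 0 (V(m, b) = 0 + 0 = 0)
((V(8, 6) + K*(-10)) + 177785) + A(-509) = ((0 + 720*(-10)) + 177785) + 153 = ((0 - 7200) + 177785) + 153 = (-7200 + 177785) + 153 = 170585 + 153 = 170738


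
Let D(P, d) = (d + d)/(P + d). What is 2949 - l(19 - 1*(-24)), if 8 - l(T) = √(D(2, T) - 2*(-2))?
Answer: 2941 + √1330/15 ≈ 2943.4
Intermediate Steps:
D(P, d) = 2*d/(P + d) (D(P, d) = (2*d)/(P + d) = 2*d/(P + d))
l(T) = 8 - √(4 + 2*T/(2 + T)) (l(T) = 8 - √(2*T/(2 + T) - 2*(-2)) = 8 - √(2*T/(2 + T) + 4) = 8 - √(4 + 2*T/(2 + T)))
2949 - l(19 - 1*(-24)) = 2949 - (8 - √2*√((4 + 3*(19 - 1*(-24)))/(2 + (19 - 1*(-24))))) = 2949 - (8 - √2*√((4 + 3*(19 + 24))/(2 + (19 + 24)))) = 2949 - (8 - √2*√((4 + 3*43)/(2 + 43))) = 2949 - (8 - √2*√((4 + 129)/45)) = 2949 - (8 - √2*√((1/45)*133)) = 2949 - (8 - √2*√(133/45)) = 2949 - (8 - √2*√665/15) = 2949 - (8 - √1330/15) = 2949 + (-8 + √1330/15) = 2941 + √1330/15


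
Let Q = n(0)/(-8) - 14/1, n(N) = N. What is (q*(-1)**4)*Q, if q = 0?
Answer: 0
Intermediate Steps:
Q = -14 (Q = 0/(-8) - 14/1 = 0*(-1/8) - 14*1 = 0 - 14 = -14)
(q*(-1)**4)*Q = (0*(-1)**4)*(-14) = (0*1)*(-14) = 0*(-14) = 0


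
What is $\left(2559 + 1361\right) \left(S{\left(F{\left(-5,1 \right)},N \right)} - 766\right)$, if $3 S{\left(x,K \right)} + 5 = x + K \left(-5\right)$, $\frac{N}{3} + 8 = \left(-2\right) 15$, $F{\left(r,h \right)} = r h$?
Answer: $- \frac{6812960}{3} \approx -2.271 \cdot 10^{6}$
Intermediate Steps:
$F{\left(r,h \right)} = h r$
$N = -114$ ($N = -24 + 3 \left(\left(-2\right) 15\right) = -24 + 3 \left(-30\right) = -24 - 90 = -114$)
$S{\left(x,K \right)} = - \frac{5}{3} - \frac{5 K}{3} + \frac{x}{3}$ ($S{\left(x,K \right)} = - \frac{5}{3} + \frac{x + K \left(-5\right)}{3} = - \frac{5}{3} + \frac{x - 5 K}{3} = - \frac{5}{3} - \left(- \frac{x}{3} + \frac{5 K}{3}\right) = - \frac{5}{3} - \frac{5 K}{3} + \frac{x}{3}$)
$\left(2559 + 1361\right) \left(S{\left(F{\left(-5,1 \right)},N \right)} - 766\right) = \left(2559 + 1361\right) \left(\left(- \frac{5}{3} - -190 + \frac{1 \left(-5\right)}{3}\right) - 766\right) = 3920 \left(\left(- \frac{5}{3} + 190 + \frac{1}{3} \left(-5\right)\right) - 766\right) = 3920 \left(\left(- \frac{5}{3} + 190 - \frac{5}{3}\right) - 766\right) = 3920 \left(\frac{560}{3} - 766\right) = 3920 \left(- \frac{1738}{3}\right) = - \frac{6812960}{3}$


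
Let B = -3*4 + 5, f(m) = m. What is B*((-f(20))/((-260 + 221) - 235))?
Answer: -70/137 ≈ -0.51095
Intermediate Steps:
B = -7 (B = -12 + 5 = -7)
B*((-f(20))/((-260 + 221) - 235)) = -7*(-1*20)/((-260 + 221) - 235) = -(-140)/(-39 - 235) = -(-140)/(-274) = -(-140)*(-1)/274 = -7*10/137 = -70/137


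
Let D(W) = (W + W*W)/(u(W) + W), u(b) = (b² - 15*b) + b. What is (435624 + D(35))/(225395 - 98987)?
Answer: 798647/231748 ≈ 3.4462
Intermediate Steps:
u(b) = b² - 14*b
D(W) = (W + W²)/(W + W*(-14 + W)) (D(W) = (W + W*W)/(W*(-14 + W) + W) = (W + W²)/(W + W*(-14 + W)))
(435624 + D(35))/(225395 - 98987) = (435624 + (1 + 35)/(-13 + 35))/(225395 - 98987) = (435624 + 36/22)/126408 = (435624 + (1/22)*36)*(1/126408) = (435624 + 18/11)*(1/126408) = (4791882/11)*(1/126408) = 798647/231748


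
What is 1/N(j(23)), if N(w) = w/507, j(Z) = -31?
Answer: -507/31 ≈ -16.355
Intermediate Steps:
N(w) = w/507 (N(w) = w*(1/507) = w/507)
1/N(j(23)) = 1/((1/507)*(-31)) = 1/(-31/507) = -507/31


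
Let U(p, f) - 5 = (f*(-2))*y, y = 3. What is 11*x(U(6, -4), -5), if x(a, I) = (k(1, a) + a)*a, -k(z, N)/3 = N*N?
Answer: -795586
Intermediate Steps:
k(z, N) = -3*N² (k(z, N) = -3*N*N = -3*N²)
U(p, f) = 5 - 6*f (U(p, f) = 5 + (f*(-2))*3 = 5 - 2*f*3 = 5 - 6*f)
x(a, I) = a*(a - 3*a²) (x(a, I) = (-3*a² + a)*a = (a - 3*a²)*a = a*(a - 3*a²))
11*x(U(6, -4), -5) = 11*((5 - 6*(-4))²*(1 - 3*(5 - 6*(-4)))) = 11*((5 + 24)²*(1 - 3*(5 + 24))) = 11*(29²*(1 - 3*29)) = 11*(841*(1 - 87)) = 11*(841*(-86)) = 11*(-72326) = -795586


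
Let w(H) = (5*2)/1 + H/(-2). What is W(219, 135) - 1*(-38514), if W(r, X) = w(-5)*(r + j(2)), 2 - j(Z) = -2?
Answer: 82603/2 ≈ 41302.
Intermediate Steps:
j(Z) = 4 (j(Z) = 2 - 1*(-2) = 2 + 2 = 4)
w(H) = 10 - H/2 (w(H) = 10*1 + H*(-½) = 10 - H/2)
W(r, X) = 50 + 25*r/2 (W(r, X) = (10 - ½*(-5))*(r + 4) = (10 + 5/2)*(4 + r) = 25*(4 + r)/2 = 50 + 25*r/2)
W(219, 135) - 1*(-38514) = (50 + (25/2)*219) - 1*(-38514) = (50 + 5475/2) + 38514 = 5575/2 + 38514 = 82603/2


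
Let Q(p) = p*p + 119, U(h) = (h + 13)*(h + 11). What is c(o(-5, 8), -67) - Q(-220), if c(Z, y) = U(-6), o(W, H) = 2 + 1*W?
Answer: -48484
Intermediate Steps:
U(h) = (11 + h)*(13 + h) (U(h) = (13 + h)*(11 + h) = (11 + h)*(13 + h))
o(W, H) = 2 + W
c(Z, y) = 35 (c(Z, y) = 143 + (-6)² + 24*(-6) = 143 + 36 - 144 = 35)
Q(p) = 119 + p² (Q(p) = p² + 119 = 119 + p²)
c(o(-5, 8), -67) - Q(-220) = 35 - (119 + (-220)²) = 35 - (119 + 48400) = 35 - 1*48519 = 35 - 48519 = -48484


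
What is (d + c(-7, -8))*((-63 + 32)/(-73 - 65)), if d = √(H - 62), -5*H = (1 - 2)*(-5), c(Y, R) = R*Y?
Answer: 868/69 + 31*I*√7/46 ≈ 12.58 + 1.783*I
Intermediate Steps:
H = -1 (H = -(1 - 2)*(-5)/5 = -(-1)*(-5)/5 = -⅕*5 = -1)
d = 3*I*√7 (d = √(-1 - 62) = √(-63) = 3*I*√7 ≈ 7.9373*I)
(d + c(-7, -8))*((-63 + 32)/(-73 - 65)) = (3*I*√7 - 8*(-7))*((-63 + 32)/(-73 - 65)) = (3*I*√7 + 56)*(-31/(-138)) = (56 + 3*I*√7)*(-31*(-1/138)) = (56 + 3*I*√7)*(31/138) = 868/69 + 31*I*√7/46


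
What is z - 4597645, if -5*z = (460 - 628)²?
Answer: -23016449/5 ≈ -4.6033e+6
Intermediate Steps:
z = -28224/5 (z = -(460 - 628)²/5 = -⅕*(-168)² = -⅕*28224 = -28224/5 ≈ -5644.8)
z - 4597645 = -28224/5 - 4597645 = -23016449/5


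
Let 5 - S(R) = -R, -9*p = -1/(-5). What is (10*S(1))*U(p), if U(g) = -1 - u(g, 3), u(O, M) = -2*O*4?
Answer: -212/3 ≈ -70.667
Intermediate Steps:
u(O, M) = -8*O
p = -1/45 (p = -(-1)/(9*(-5)) = -(-1)*(-1)/(9*5) = -1/9*1/5 = -1/45 ≈ -0.022222)
U(g) = -1 + 8*g (U(g) = -1 - (-8)*g = -1 + 8*g)
S(R) = 5 + R (S(R) = 5 - (-1)*R = 5 + R)
(10*S(1))*U(p) = (10*(5 + 1))*(-1 + 8*(-1/45)) = (10*6)*(-1 - 8/45) = 60*(-53/45) = -212/3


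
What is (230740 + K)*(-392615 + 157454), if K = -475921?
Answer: 57657009141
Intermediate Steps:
(230740 + K)*(-392615 + 157454) = (230740 - 475921)*(-392615 + 157454) = -245181*(-235161) = 57657009141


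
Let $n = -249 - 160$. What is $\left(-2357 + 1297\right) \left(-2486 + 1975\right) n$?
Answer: $-221538940$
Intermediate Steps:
$n = -409$ ($n = -249 - 160 = -409$)
$\left(-2357 + 1297\right) \left(-2486 + 1975\right) n = \left(-2357 + 1297\right) \left(-2486 + 1975\right) \left(-409\right) = \left(-1060\right) \left(-511\right) \left(-409\right) = 541660 \left(-409\right) = -221538940$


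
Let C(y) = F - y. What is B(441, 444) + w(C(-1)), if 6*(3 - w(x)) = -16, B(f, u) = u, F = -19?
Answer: 1349/3 ≈ 449.67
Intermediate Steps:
C(y) = -19 - y
w(x) = 17/3 (w(x) = 3 - 1/6*(-16) = 3 + 8/3 = 17/3)
B(441, 444) + w(C(-1)) = 444 + 17/3 = 1349/3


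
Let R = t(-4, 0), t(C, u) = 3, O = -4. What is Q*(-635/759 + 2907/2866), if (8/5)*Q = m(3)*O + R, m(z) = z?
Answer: -5797545/5800784 ≈ -0.99944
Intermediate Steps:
R = 3
Q = -45/8 (Q = 5*(3*(-4) + 3)/8 = 5*(-12 + 3)/8 = (5/8)*(-9) = -45/8 ≈ -5.6250)
Q*(-635/759 + 2907/2866) = -45*(-635/759 + 2907/2866)/8 = -45/8*386503/2175294 = -5797545/5800784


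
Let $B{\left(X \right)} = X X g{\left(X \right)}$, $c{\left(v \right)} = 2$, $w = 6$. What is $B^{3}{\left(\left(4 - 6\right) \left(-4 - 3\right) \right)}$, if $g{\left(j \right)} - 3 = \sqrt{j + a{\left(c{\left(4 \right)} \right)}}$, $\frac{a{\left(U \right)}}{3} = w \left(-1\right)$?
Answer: $-67765824 + 346358656 i \approx -6.7766 \cdot 10^{7} + 3.4636 \cdot 10^{8} i$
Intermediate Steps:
$a{\left(U \right)} = -18$ ($a{\left(U \right)} = 3 \cdot 6 \left(-1\right) = 3 \left(-6\right) = -18$)
$g{\left(j \right)} = 3 + \sqrt{-18 + j}$ ($g{\left(j \right)} = 3 + \sqrt{j - 18} = 3 + \sqrt{-18 + j}$)
$B{\left(X \right)} = X^{2} \left(3 + \sqrt{-18 + X}\right)$ ($B{\left(X \right)} = X X \left(3 + \sqrt{-18 + X}\right) = X^{2} \left(3 + \sqrt{-18 + X}\right)$)
$B^{3}{\left(\left(4 - 6\right) \left(-4 - 3\right) \right)} = \left(\left(\left(4 - 6\right) \left(-4 - 3\right)\right)^{2} \left(3 + \sqrt{-18 + \left(4 - 6\right) \left(-4 - 3\right)}\right)\right)^{3} = \left(\left(\left(4 - 6\right) \left(-7\right)\right)^{2} \left(3 + \sqrt{-18 + \left(4 - 6\right) \left(-7\right)}\right)\right)^{3} = \left(\left(\left(-2\right) \left(-7\right)\right)^{2} \left(3 + \sqrt{-18 - -14}\right)\right)^{3} = \left(14^{2} \left(3 + \sqrt{-18 + 14}\right)\right)^{3} = \left(196 \left(3 + \sqrt{-4}\right)\right)^{3} = \left(196 \left(3 + 2 i\right)\right)^{3} = \left(588 + 392 i\right)^{3}$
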